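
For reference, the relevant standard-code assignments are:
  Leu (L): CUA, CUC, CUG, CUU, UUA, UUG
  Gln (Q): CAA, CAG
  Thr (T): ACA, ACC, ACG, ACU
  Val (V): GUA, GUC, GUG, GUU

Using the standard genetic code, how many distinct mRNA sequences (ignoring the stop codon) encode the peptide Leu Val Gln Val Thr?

Leu: 6 codons.
Val: 4 codons.
Gln: 2 codons.
Val: 4 codons.
Thr: 4 codons.
6 × 4 × 2 × 4 × 4 = 768.

768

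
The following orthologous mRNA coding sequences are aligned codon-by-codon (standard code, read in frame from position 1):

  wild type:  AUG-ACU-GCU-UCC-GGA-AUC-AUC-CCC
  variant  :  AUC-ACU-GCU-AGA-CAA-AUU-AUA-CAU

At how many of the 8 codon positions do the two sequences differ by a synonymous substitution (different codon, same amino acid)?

2

Codon 1: AUG Met / AUC Ile — nonsynonymous.
Codon 2: ACU Thr / ACU Thr — identical.
Codon 3: GCU Ala / GCU Ala — identical.
Codon 4: UCC Ser / AGA Arg — nonsynonymous.
Codon 5: GGA Gly / CAA Gln — nonsynonymous.
Codon 6: AUC Ile / AUU Ile — synonymous.
Codon 7: AUC Ile / AUA Ile — synonymous.
Codon 8: CCC Pro / CAU His — nonsynonymous.
Synonymous differences: 2.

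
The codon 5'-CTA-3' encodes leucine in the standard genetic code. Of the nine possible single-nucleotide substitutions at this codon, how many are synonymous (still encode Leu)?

4

Position 1: TTA → 1 synonymous.
Position 2: none → 0 synonymous.
Position 3: CTT, CTC, CTG → 3 synonymous.
Total: 1 + 0 + 3 = 4.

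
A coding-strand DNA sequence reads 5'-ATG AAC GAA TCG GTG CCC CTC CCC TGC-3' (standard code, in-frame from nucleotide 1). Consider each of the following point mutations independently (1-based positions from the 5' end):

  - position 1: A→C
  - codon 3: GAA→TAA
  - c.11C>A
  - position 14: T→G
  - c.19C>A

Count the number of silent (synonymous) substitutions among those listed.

Codon 1: ATG (Met) → CTG (Leu) — missense.
Codon 3: GAA (Glu) → TAA (Stop) — nonsense.
Codon 4: TCG (Ser) → TAG (Stop) — nonsense.
Codon 5: GTG (Val) → GGG (Gly) — missense.
Codon 7: CTC (Leu) → ATC (Ile) — missense.
Synonymous: 0 of 5.

0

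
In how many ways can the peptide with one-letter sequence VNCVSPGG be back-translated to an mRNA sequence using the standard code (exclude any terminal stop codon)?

Val: 4 codons.
Asn: 2 codons.
Cys: 2 codons.
Val: 4 codons.
Ser: 6 codons.
Pro: 4 codons.
Gly: 4 codons.
Gly: 4 codons.
4 × 2 × 2 × 4 × 6 × 4 × 4 × 4 = 24576.

24576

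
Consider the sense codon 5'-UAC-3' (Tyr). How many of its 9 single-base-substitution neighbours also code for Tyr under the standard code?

1

Position 1: none → 0 synonymous.
Position 2: none → 0 synonymous.
Position 3: UAU → 1 synonymous.
Total: 0 + 0 + 1 = 1.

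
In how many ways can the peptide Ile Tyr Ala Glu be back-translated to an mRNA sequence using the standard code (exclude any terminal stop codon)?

Ile: 3 codons.
Tyr: 2 codons.
Ala: 4 codons.
Glu: 2 codons.
3 × 2 × 4 × 2 = 48.

48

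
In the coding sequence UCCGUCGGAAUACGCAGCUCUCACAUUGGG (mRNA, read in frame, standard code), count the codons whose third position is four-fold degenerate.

6

Codon 1 UCC (Ser): third position 4-fold.
Codon 2 GUC (Val): third position 4-fold.
Codon 3 GGA (Gly): third position 4-fold.
Codon 4 AUA (Ile): third position 3-fold.
Codon 5 CGC (Arg): third position 4-fold.
Codon 6 AGC (Ser): third position 2-fold.
Codon 7 UCU (Ser): third position 4-fold.
Codon 8 CAC (His): third position 2-fold.
Codon 9 AUU (Ile): third position 3-fold.
Codon 10 GGG (Gly): third position 4-fold.
Four-fold degenerate third positions: 6.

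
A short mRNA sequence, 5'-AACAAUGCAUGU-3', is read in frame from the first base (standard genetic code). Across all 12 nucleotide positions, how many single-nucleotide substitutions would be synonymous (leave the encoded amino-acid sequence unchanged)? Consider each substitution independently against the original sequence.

Codon 1 (AAC, Asn): 1 synonymous substitution.
Codon 2 (AAU, Asn): 1 synonymous substitution.
Codon 3 (GCA, Ala): 3 synonymous substitutions.
Codon 4 (UGU, Cys): 1 synonymous substitution.
Total: 1 + 1 + 3 + 1 = 6.

6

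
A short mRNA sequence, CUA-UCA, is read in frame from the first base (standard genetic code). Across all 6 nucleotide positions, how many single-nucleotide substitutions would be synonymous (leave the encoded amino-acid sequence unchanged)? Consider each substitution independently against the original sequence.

Codon 1 (CUA, Leu): 4 synonymous substitutions.
Codon 2 (UCA, Ser): 3 synonymous substitutions.
Total: 4 + 3 = 7.

7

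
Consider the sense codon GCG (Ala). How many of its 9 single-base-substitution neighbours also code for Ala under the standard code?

Position 1: none → 0 synonymous.
Position 2: none → 0 synonymous.
Position 3: GCT, GCC, GCA → 3 synonymous.
Total: 0 + 0 + 3 = 3.

3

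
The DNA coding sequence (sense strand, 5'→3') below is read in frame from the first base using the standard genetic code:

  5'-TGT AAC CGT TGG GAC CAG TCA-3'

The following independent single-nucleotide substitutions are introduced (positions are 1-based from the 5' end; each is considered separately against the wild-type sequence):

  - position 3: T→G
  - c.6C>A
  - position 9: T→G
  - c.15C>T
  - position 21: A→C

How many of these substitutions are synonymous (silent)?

3

Codon 1: TGT (Cys) → TGG (Trp) — missense.
Codon 2: AAC (Asn) → AAA (Lys) — missense.
Codon 3: CGT (Arg) → CGG (Arg) — synonymous.
Codon 5: GAC (Asp) → GAT (Asp) — synonymous.
Codon 7: TCA (Ser) → TCC (Ser) — synonymous.
Synonymous: 3 of 5.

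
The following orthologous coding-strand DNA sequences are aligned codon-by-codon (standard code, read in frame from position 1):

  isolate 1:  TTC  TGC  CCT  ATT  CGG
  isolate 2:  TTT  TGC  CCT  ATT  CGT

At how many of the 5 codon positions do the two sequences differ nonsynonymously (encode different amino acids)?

0

Codon 1: TTC Phe / TTT Phe — synonymous.
Codon 2: TGC Cys / TGC Cys — identical.
Codon 3: CCT Pro / CCT Pro — identical.
Codon 4: ATT Ile / ATT Ile — identical.
Codon 5: CGG Arg / CGT Arg — synonymous.
Nonsynonymous differences: 0.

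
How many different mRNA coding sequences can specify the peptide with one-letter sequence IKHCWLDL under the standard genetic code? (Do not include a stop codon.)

1728

Ile: 3 codons.
Lys: 2 codons.
His: 2 codons.
Cys: 2 codons.
Trp: 1 codon.
Leu: 6 codons.
Asp: 2 codons.
Leu: 6 codons.
3 × 2 × 2 × 2 × 1 × 6 × 2 × 6 = 1728.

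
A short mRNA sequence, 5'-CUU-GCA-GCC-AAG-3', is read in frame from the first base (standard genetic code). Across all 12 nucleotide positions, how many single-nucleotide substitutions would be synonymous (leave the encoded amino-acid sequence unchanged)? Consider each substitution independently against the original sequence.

10

Codon 1 (CUU, Leu): 3 synonymous substitutions.
Codon 2 (GCA, Ala): 3 synonymous substitutions.
Codon 3 (GCC, Ala): 3 synonymous substitutions.
Codon 4 (AAG, Lys): 1 synonymous substitution.
Total: 3 + 3 + 3 + 1 = 10.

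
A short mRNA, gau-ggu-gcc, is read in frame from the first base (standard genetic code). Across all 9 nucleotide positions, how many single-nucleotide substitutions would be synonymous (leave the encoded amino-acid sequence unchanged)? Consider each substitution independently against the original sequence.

Codon 1 (GAU, Asp): 1 synonymous substitution.
Codon 2 (GGU, Gly): 3 synonymous substitutions.
Codon 3 (GCC, Ala): 3 synonymous substitutions.
Total: 1 + 3 + 3 = 7.

7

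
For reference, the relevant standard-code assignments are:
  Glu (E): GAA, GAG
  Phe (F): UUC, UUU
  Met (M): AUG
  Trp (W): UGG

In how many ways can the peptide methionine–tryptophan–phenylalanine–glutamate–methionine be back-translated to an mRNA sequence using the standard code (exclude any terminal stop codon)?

4

Met: 1 codon.
Trp: 1 codon.
Phe: 2 codons.
Glu: 2 codons.
Met: 1 codon.
1 × 1 × 2 × 2 × 1 = 4.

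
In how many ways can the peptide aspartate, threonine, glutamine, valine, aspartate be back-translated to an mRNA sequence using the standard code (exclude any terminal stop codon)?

128

Asp: 2 codons.
Thr: 4 codons.
Gln: 2 codons.
Val: 4 codons.
Asp: 2 codons.
2 × 4 × 2 × 4 × 2 = 128.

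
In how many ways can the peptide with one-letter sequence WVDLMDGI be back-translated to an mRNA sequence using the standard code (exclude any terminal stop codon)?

Trp: 1 codon.
Val: 4 codons.
Asp: 2 codons.
Leu: 6 codons.
Met: 1 codon.
Asp: 2 codons.
Gly: 4 codons.
Ile: 3 codons.
1 × 4 × 2 × 6 × 1 × 2 × 4 × 3 = 1152.

1152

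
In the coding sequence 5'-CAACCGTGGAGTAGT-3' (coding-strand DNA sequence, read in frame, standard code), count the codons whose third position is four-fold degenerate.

Codon 1 CAA (Gln): third position 2-fold.
Codon 2 CCG (Pro): third position 4-fold.
Codon 3 TGG (Trp): third position 1-fold.
Codon 4 AGT (Ser): third position 2-fold.
Codon 5 AGT (Ser): third position 2-fold.
Four-fold degenerate third positions: 1.

1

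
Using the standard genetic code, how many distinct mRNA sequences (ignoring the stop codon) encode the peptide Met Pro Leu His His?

96

Met: 1 codon.
Pro: 4 codons.
Leu: 6 codons.
His: 2 codons.
His: 2 codons.
1 × 4 × 6 × 2 × 2 = 96.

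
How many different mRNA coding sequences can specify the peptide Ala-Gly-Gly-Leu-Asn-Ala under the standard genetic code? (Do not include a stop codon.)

Ala: 4 codons.
Gly: 4 codons.
Gly: 4 codons.
Leu: 6 codons.
Asn: 2 codons.
Ala: 4 codons.
4 × 4 × 4 × 6 × 2 × 4 = 3072.

3072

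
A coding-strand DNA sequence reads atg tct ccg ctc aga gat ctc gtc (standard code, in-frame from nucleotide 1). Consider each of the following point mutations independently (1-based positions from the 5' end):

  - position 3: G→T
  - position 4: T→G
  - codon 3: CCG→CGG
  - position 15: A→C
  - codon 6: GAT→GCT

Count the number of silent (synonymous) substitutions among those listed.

Codon 1: ATG (Met) → ATT (Ile) — missense.
Codon 2: TCT (Ser) → GCT (Ala) — missense.
Codon 3: CCG (Pro) → CGG (Arg) — missense.
Codon 5: AGA (Arg) → AGC (Ser) — missense.
Codon 6: GAT (Asp) → GCT (Ala) — missense.
Synonymous: 0 of 5.

0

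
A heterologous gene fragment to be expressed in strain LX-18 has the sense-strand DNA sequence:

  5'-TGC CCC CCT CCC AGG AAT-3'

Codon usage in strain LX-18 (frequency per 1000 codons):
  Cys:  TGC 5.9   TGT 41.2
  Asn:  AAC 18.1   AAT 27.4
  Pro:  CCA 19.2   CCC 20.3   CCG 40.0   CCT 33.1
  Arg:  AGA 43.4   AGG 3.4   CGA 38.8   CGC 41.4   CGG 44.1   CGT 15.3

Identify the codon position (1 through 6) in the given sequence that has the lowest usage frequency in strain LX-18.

Codon 1 TGC (Cys): 5.9 per 1000.
Codon 2 CCC (Pro): 20.3 per 1000.
Codon 3 CCT (Pro): 33.1 per 1000.
Codon 4 CCC (Pro): 20.3 per 1000.
Codon 5 AGG (Arg): 3.4 per 1000.
Codon 6 AAT (Asn): 27.4 per 1000.
Lowest frequency is 3.4 at codon 5.

5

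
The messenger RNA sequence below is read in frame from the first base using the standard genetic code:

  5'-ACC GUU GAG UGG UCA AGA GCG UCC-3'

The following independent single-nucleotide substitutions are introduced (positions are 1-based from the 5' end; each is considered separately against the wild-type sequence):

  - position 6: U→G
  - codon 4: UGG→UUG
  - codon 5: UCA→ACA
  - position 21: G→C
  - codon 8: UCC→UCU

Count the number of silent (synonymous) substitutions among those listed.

3

Codon 2: GUU (Val) → GUG (Val) — synonymous.
Codon 4: UGG (Trp) → UUG (Leu) — missense.
Codon 5: UCA (Ser) → ACA (Thr) — missense.
Codon 7: GCG (Ala) → GCC (Ala) — synonymous.
Codon 8: UCC (Ser) → UCU (Ser) — synonymous.
Synonymous: 3 of 5.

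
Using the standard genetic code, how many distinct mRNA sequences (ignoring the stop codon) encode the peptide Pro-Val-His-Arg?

192

Pro: 4 codons.
Val: 4 codons.
His: 2 codons.
Arg: 6 codons.
4 × 4 × 2 × 6 = 192.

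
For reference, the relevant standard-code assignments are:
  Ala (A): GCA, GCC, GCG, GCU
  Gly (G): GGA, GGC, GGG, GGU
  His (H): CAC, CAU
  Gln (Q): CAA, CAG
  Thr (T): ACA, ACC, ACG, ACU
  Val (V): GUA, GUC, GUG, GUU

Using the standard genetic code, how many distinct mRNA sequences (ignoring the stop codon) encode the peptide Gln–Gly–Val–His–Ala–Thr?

Gln: 2 codons.
Gly: 4 codons.
Val: 4 codons.
His: 2 codons.
Ala: 4 codons.
Thr: 4 codons.
2 × 4 × 4 × 2 × 4 × 4 = 1024.

1024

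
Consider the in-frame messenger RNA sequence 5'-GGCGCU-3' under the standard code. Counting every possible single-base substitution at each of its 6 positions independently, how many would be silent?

Codon 1 (GGC, Gly): 3 synonymous substitutions.
Codon 2 (GCU, Ala): 3 synonymous substitutions.
Total: 3 + 3 = 6.

6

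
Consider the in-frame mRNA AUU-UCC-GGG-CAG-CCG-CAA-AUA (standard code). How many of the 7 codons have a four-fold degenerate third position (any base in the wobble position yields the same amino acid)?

Codon 1 AUU (Ile): third position 3-fold.
Codon 2 UCC (Ser): third position 4-fold.
Codon 3 GGG (Gly): third position 4-fold.
Codon 4 CAG (Gln): third position 2-fold.
Codon 5 CCG (Pro): third position 4-fold.
Codon 6 CAA (Gln): third position 2-fold.
Codon 7 AUA (Ile): third position 3-fold.
Four-fold degenerate third positions: 3.

3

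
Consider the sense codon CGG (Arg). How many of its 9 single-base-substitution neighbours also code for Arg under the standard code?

4

Position 1: AGG → 1 synonymous.
Position 2: none → 0 synonymous.
Position 3: CGT, CGC, CGA → 3 synonymous.
Total: 1 + 0 + 3 = 4.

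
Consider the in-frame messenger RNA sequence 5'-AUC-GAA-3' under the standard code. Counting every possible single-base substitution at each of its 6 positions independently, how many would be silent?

3

Codon 1 (AUC, Ile): 2 synonymous substitutions.
Codon 2 (GAA, Glu): 1 synonymous substitution.
Total: 2 + 1 = 3.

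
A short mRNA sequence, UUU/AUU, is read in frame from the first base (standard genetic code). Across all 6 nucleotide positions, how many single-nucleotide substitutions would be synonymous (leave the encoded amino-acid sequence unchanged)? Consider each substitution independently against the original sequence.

Codon 1 (UUU, Phe): 1 synonymous substitution.
Codon 2 (AUU, Ile): 2 synonymous substitutions.
Total: 1 + 2 = 3.

3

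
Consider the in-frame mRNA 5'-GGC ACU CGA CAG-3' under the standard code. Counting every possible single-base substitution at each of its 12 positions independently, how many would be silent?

Codon 1 (GGC, Gly): 3 synonymous substitutions.
Codon 2 (ACU, Thr): 3 synonymous substitutions.
Codon 3 (CGA, Arg): 4 synonymous substitutions.
Codon 4 (CAG, Gln): 1 synonymous substitution.
Total: 3 + 3 + 4 + 1 = 11.

11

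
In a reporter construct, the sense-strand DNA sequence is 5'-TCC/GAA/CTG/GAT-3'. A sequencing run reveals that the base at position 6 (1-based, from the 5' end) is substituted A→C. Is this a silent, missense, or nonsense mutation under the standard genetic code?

missense

Position 6 falls in codon 2: GAA → Glu.
After the substitution the codon is GAC → Asp.
Glu ≠ Asp, so this is a missense mutation.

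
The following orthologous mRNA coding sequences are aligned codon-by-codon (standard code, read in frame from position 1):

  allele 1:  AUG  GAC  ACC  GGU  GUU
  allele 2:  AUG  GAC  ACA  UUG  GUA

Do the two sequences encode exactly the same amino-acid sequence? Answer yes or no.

Codon 1: AUG Met / AUG Met — identical.
Codon 2: GAC Asp / GAC Asp — identical.
Codon 3: ACC Thr / ACA Thr — synonymous.
Codon 4: GGU Gly / UUG Leu — nonsynonymous.
Codon 5: GUU Val / GUA Val — synonymous.
Nonsynonymous differences: 1 → different protein.

no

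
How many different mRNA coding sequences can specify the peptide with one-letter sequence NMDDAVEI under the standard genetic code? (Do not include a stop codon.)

768

Asn: 2 codons.
Met: 1 codon.
Asp: 2 codons.
Asp: 2 codons.
Ala: 4 codons.
Val: 4 codons.
Glu: 2 codons.
Ile: 3 codons.
2 × 1 × 2 × 2 × 4 × 4 × 2 × 3 = 768.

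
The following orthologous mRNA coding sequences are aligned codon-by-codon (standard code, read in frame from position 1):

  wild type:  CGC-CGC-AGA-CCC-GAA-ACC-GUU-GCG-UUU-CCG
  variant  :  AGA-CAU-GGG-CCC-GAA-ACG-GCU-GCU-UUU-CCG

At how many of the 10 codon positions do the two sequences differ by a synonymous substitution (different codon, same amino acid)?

3

Codon 1: CGC Arg / AGA Arg — synonymous.
Codon 2: CGC Arg / CAU His — nonsynonymous.
Codon 3: AGA Arg / GGG Gly — nonsynonymous.
Codon 4: CCC Pro / CCC Pro — identical.
Codon 5: GAA Glu / GAA Glu — identical.
Codon 6: ACC Thr / ACG Thr — synonymous.
Codon 7: GUU Val / GCU Ala — nonsynonymous.
Codon 8: GCG Ala / GCU Ala — synonymous.
Codon 9: UUU Phe / UUU Phe — identical.
Codon 10: CCG Pro / CCG Pro — identical.
Synonymous differences: 3.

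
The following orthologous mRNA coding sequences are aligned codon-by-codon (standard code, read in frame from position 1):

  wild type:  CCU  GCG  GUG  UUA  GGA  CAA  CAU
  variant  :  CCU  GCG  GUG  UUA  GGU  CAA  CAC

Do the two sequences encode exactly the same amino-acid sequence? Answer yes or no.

yes

Codon 1: CCU Pro / CCU Pro — identical.
Codon 2: GCG Ala / GCG Ala — identical.
Codon 3: GUG Val / GUG Val — identical.
Codon 4: UUA Leu / UUA Leu — identical.
Codon 5: GGA Gly / GGU Gly — synonymous.
Codon 6: CAA Gln / CAA Gln — identical.
Codon 7: CAU His / CAC His — synonymous.
Nonsynonymous differences: 0 → same protein.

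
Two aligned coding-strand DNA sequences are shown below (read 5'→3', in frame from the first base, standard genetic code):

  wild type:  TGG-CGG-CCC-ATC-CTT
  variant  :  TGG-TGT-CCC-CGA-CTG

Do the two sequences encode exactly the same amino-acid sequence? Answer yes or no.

Codon 1: TGG Trp / TGG Trp — identical.
Codon 2: CGG Arg / TGT Cys — nonsynonymous.
Codon 3: CCC Pro / CCC Pro — identical.
Codon 4: ATC Ile / CGA Arg — nonsynonymous.
Codon 5: CTT Leu / CTG Leu — synonymous.
Nonsynonymous differences: 2 → different protein.

no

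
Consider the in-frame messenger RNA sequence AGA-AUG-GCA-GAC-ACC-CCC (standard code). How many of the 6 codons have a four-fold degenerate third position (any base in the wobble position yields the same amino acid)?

3

Codon 1 AGA (Arg): third position 2-fold.
Codon 2 AUG (Met): third position 1-fold.
Codon 3 GCA (Ala): third position 4-fold.
Codon 4 GAC (Asp): third position 2-fold.
Codon 5 ACC (Thr): third position 4-fold.
Codon 6 CCC (Pro): third position 4-fold.
Four-fold degenerate third positions: 3.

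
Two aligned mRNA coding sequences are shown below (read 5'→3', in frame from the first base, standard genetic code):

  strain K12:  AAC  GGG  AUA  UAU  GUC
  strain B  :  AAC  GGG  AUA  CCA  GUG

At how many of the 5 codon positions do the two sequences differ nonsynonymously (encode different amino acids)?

Codon 1: AAC Asn / AAC Asn — identical.
Codon 2: GGG Gly / GGG Gly — identical.
Codon 3: AUA Ile / AUA Ile — identical.
Codon 4: UAU Tyr / CCA Pro — nonsynonymous.
Codon 5: GUC Val / GUG Val — synonymous.
Nonsynonymous differences: 1.

1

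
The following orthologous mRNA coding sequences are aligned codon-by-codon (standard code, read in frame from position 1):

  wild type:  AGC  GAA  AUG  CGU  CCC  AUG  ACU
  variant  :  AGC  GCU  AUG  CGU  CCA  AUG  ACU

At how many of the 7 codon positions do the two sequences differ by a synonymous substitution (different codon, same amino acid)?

1

Codon 1: AGC Ser / AGC Ser — identical.
Codon 2: GAA Glu / GCU Ala — nonsynonymous.
Codon 3: AUG Met / AUG Met — identical.
Codon 4: CGU Arg / CGU Arg — identical.
Codon 5: CCC Pro / CCA Pro — synonymous.
Codon 6: AUG Met / AUG Met — identical.
Codon 7: ACU Thr / ACU Thr — identical.
Synonymous differences: 1.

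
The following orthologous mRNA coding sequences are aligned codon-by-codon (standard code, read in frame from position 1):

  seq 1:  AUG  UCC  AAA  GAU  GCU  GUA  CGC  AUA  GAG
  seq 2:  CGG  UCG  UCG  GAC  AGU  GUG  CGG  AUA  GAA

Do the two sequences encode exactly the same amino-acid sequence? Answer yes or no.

no

Codon 1: AUG Met / CGG Arg — nonsynonymous.
Codon 2: UCC Ser / UCG Ser — synonymous.
Codon 3: AAA Lys / UCG Ser — nonsynonymous.
Codon 4: GAU Asp / GAC Asp — synonymous.
Codon 5: GCU Ala / AGU Ser — nonsynonymous.
Codon 6: GUA Val / GUG Val — synonymous.
Codon 7: CGC Arg / CGG Arg — synonymous.
Codon 8: AUA Ile / AUA Ile — identical.
Codon 9: GAG Glu / GAA Glu — synonymous.
Nonsynonymous differences: 3 → different protein.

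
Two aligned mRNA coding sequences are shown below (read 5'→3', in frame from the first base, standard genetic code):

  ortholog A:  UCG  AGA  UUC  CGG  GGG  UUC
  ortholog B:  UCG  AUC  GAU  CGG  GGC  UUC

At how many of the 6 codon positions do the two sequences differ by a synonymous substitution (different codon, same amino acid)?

1

Codon 1: UCG Ser / UCG Ser — identical.
Codon 2: AGA Arg / AUC Ile — nonsynonymous.
Codon 3: UUC Phe / GAU Asp — nonsynonymous.
Codon 4: CGG Arg / CGG Arg — identical.
Codon 5: GGG Gly / GGC Gly — synonymous.
Codon 6: UUC Phe / UUC Phe — identical.
Synonymous differences: 1.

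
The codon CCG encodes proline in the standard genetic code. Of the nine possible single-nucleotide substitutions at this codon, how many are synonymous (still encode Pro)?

3

Position 1: none → 0 synonymous.
Position 2: none → 0 synonymous.
Position 3: CCU, CCC, CCA → 3 synonymous.
Total: 0 + 0 + 3 = 3.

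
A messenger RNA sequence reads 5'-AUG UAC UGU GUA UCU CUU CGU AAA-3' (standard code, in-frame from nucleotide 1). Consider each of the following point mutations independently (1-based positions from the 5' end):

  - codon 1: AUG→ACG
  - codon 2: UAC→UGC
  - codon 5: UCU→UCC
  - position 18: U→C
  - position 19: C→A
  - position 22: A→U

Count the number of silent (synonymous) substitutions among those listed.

2

Codon 1: AUG (Met) → ACG (Thr) — missense.
Codon 2: UAC (Tyr) → UGC (Cys) — missense.
Codon 5: UCU (Ser) → UCC (Ser) — synonymous.
Codon 6: CUU (Leu) → CUC (Leu) — synonymous.
Codon 7: CGU (Arg) → AGU (Ser) — missense.
Codon 8: AAA (Lys) → UAA (Stop) — nonsense.
Synonymous: 2 of 6.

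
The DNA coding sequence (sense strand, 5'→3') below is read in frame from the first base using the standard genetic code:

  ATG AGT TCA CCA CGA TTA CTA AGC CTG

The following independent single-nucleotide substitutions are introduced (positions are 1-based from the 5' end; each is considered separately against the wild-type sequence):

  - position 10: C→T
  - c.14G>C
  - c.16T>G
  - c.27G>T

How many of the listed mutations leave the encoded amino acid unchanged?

1

Codon 4: CCA (Pro) → TCA (Ser) — missense.
Codon 5: CGA (Arg) → CCA (Pro) — missense.
Codon 6: TTA (Leu) → GTA (Val) — missense.
Codon 9: CTG (Leu) → CTT (Leu) — synonymous.
Synonymous: 1 of 4.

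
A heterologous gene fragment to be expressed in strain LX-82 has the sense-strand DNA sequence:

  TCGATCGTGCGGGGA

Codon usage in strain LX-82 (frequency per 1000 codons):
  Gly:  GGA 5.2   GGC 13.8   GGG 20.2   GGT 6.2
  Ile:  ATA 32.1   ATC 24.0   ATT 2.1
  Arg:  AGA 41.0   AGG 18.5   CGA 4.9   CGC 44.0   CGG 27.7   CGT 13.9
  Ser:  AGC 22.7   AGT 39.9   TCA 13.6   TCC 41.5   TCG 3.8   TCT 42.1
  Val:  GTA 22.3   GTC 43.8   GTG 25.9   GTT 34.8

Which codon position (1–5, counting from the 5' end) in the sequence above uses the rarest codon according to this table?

Codon 1 TCG (Ser): 3.8 per 1000.
Codon 2 ATC (Ile): 24.0 per 1000.
Codon 3 GTG (Val): 25.9 per 1000.
Codon 4 CGG (Arg): 27.7 per 1000.
Codon 5 GGA (Gly): 5.2 per 1000.
Lowest frequency is 3.8 at codon 1.

1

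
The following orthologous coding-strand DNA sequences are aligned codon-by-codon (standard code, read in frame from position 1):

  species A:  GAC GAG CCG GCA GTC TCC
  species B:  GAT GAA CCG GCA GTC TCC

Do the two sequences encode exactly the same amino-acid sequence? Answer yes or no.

Codon 1: GAC Asp / GAT Asp — synonymous.
Codon 2: GAG Glu / GAA Glu — synonymous.
Codon 3: CCG Pro / CCG Pro — identical.
Codon 4: GCA Ala / GCA Ala — identical.
Codon 5: GTC Val / GTC Val — identical.
Codon 6: TCC Ser / TCC Ser — identical.
Nonsynonymous differences: 0 → same protein.

yes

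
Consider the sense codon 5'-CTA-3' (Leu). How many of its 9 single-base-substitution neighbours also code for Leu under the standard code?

4

Position 1: TTA → 1 synonymous.
Position 2: none → 0 synonymous.
Position 3: CTT, CTC, CTG → 3 synonymous.
Total: 1 + 0 + 3 = 4.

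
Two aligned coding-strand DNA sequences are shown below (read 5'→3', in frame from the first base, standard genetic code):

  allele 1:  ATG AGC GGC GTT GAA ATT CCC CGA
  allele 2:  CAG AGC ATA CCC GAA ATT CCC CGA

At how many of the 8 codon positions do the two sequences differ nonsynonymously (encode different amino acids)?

3

Codon 1: ATG Met / CAG Gln — nonsynonymous.
Codon 2: AGC Ser / AGC Ser — identical.
Codon 3: GGC Gly / ATA Ile — nonsynonymous.
Codon 4: GTT Val / CCC Pro — nonsynonymous.
Codon 5: GAA Glu / GAA Glu — identical.
Codon 6: ATT Ile / ATT Ile — identical.
Codon 7: CCC Pro / CCC Pro — identical.
Codon 8: CGA Arg / CGA Arg — identical.
Nonsynonymous differences: 3.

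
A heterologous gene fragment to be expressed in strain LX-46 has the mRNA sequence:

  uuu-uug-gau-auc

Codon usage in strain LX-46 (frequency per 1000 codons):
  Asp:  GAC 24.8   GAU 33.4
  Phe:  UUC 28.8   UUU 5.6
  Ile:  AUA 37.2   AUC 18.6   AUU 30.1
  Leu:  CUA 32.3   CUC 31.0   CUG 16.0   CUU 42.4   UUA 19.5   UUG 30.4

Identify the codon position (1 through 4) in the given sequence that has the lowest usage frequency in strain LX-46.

Codon 1 UUU (Phe): 5.6 per 1000.
Codon 2 UUG (Leu): 30.4 per 1000.
Codon 3 GAU (Asp): 33.4 per 1000.
Codon 4 AUC (Ile): 18.6 per 1000.
Lowest frequency is 5.6 at codon 1.

1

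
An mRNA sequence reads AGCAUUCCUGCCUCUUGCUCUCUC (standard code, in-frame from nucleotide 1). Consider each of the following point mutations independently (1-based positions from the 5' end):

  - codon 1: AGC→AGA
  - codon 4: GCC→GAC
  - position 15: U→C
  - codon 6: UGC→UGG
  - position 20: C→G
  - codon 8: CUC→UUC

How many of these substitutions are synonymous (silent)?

1

Codon 1: AGC (Ser) → AGA (Arg) — missense.
Codon 4: GCC (Ala) → GAC (Asp) — missense.
Codon 5: UCU (Ser) → UCC (Ser) — synonymous.
Codon 6: UGC (Cys) → UGG (Trp) — missense.
Codon 7: UCU (Ser) → UGU (Cys) — missense.
Codon 8: CUC (Leu) → UUC (Phe) — missense.
Synonymous: 1 of 6.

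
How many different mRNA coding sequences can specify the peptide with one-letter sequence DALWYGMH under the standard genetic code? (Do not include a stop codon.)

Asp: 2 codons.
Ala: 4 codons.
Leu: 6 codons.
Trp: 1 codon.
Tyr: 2 codons.
Gly: 4 codons.
Met: 1 codon.
His: 2 codons.
2 × 4 × 6 × 1 × 2 × 4 × 1 × 2 = 768.

768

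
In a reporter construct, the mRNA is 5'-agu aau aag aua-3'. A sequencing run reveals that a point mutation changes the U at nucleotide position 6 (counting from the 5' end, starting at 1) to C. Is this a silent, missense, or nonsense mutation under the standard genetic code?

silent

Position 6 falls in codon 2: AAU → Asn.
After the substitution the codon is AAC → Asn.
Both encode Asn, so the change is synonymous.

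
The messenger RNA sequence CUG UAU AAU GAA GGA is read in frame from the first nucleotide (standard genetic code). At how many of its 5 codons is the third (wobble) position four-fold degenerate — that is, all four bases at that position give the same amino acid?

Codon 1 CUG (Leu): third position 4-fold.
Codon 2 UAU (Tyr): third position 2-fold.
Codon 3 AAU (Asn): third position 2-fold.
Codon 4 GAA (Glu): third position 2-fold.
Codon 5 GGA (Gly): third position 4-fold.
Four-fold degenerate third positions: 2.

2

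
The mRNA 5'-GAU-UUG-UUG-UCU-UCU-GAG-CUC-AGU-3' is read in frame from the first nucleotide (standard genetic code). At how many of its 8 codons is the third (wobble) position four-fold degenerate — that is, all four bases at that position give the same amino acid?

3

Codon 1 GAU (Asp): third position 2-fold.
Codon 2 UUG (Leu): third position 2-fold.
Codon 3 UUG (Leu): third position 2-fold.
Codon 4 UCU (Ser): third position 4-fold.
Codon 5 UCU (Ser): third position 4-fold.
Codon 6 GAG (Glu): third position 2-fold.
Codon 7 CUC (Leu): third position 4-fold.
Codon 8 AGU (Ser): third position 2-fold.
Four-fold degenerate third positions: 3.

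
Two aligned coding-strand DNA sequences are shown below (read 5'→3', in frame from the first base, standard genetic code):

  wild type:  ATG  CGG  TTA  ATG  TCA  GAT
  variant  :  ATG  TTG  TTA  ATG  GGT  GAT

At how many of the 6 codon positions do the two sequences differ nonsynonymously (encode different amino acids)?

Codon 1: ATG Met / ATG Met — identical.
Codon 2: CGG Arg / TTG Leu — nonsynonymous.
Codon 3: TTA Leu / TTA Leu — identical.
Codon 4: ATG Met / ATG Met — identical.
Codon 5: TCA Ser / GGT Gly — nonsynonymous.
Codon 6: GAT Asp / GAT Asp — identical.
Nonsynonymous differences: 2.

2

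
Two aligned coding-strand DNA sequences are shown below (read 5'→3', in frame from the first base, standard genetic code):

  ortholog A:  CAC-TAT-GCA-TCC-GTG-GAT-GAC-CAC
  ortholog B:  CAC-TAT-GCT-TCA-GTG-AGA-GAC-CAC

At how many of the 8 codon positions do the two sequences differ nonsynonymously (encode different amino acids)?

Codon 1: CAC His / CAC His — identical.
Codon 2: TAT Tyr / TAT Tyr — identical.
Codon 3: GCA Ala / GCT Ala — synonymous.
Codon 4: TCC Ser / TCA Ser — synonymous.
Codon 5: GTG Val / GTG Val — identical.
Codon 6: GAT Asp / AGA Arg — nonsynonymous.
Codon 7: GAC Asp / GAC Asp — identical.
Codon 8: CAC His / CAC His — identical.
Nonsynonymous differences: 1.

1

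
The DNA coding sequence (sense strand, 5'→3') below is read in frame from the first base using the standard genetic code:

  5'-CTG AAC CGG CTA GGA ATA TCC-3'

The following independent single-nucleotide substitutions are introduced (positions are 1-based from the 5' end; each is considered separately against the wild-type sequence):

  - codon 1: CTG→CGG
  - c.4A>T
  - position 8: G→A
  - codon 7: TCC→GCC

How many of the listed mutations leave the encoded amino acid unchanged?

Codon 1: CTG (Leu) → CGG (Arg) — missense.
Codon 2: AAC (Asn) → TAC (Tyr) — missense.
Codon 3: CGG (Arg) → CAG (Gln) — missense.
Codon 7: TCC (Ser) → GCC (Ala) — missense.
Synonymous: 0 of 4.

0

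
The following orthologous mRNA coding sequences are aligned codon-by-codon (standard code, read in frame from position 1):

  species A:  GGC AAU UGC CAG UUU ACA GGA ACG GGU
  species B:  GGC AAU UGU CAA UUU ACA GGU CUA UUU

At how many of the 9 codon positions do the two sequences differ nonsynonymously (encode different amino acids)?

2

Codon 1: GGC Gly / GGC Gly — identical.
Codon 2: AAU Asn / AAU Asn — identical.
Codon 3: UGC Cys / UGU Cys — synonymous.
Codon 4: CAG Gln / CAA Gln — synonymous.
Codon 5: UUU Phe / UUU Phe — identical.
Codon 6: ACA Thr / ACA Thr — identical.
Codon 7: GGA Gly / GGU Gly — synonymous.
Codon 8: ACG Thr / CUA Leu — nonsynonymous.
Codon 9: GGU Gly / UUU Phe — nonsynonymous.
Nonsynonymous differences: 2.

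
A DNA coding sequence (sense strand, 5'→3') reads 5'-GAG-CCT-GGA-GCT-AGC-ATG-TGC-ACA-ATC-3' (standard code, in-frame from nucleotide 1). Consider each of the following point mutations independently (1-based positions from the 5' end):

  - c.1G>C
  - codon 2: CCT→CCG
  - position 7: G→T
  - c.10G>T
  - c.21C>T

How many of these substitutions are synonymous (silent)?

2

Codon 1: GAG (Glu) → CAG (Gln) — missense.
Codon 2: CCT (Pro) → CCG (Pro) — synonymous.
Codon 3: GGA (Gly) → TGA (Stop) — nonsense.
Codon 4: GCT (Ala) → TCT (Ser) — missense.
Codon 7: TGC (Cys) → TGT (Cys) — synonymous.
Synonymous: 2 of 5.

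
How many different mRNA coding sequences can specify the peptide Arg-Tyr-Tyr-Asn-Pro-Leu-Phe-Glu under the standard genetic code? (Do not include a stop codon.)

Arg: 6 codons.
Tyr: 2 codons.
Tyr: 2 codons.
Asn: 2 codons.
Pro: 4 codons.
Leu: 6 codons.
Phe: 2 codons.
Glu: 2 codons.
6 × 2 × 2 × 2 × 4 × 6 × 2 × 2 = 4608.

4608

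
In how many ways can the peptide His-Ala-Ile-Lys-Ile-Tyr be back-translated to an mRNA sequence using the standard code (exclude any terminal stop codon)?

288

His: 2 codons.
Ala: 4 codons.
Ile: 3 codons.
Lys: 2 codons.
Ile: 3 codons.
Tyr: 2 codons.
2 × 4 × 3 × 2 × 3 × 2 = 288.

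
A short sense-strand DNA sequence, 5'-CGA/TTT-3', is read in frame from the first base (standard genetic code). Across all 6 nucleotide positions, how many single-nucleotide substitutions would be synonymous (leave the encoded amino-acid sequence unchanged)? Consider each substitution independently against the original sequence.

Codon 1 (CGA, Arg): 4 synonymous substitutions.
Codon 2 (TTT, Phe): 1 synonymous substitution.
Total: 4 + 1 = 5.

5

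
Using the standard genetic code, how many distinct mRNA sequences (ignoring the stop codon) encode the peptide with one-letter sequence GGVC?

128

Gly: 4 codons.
Gly: 4 codons.
Val: 4 codons.
Cys: 2 codons.
4 × 4 × 4 × 2 = 128.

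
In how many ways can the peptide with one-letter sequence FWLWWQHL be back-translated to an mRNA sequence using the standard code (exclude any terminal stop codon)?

288

Phe: 2 codons.
Trp: 1 codon.
Leu: 6 codons.
Trp: 1 codon.
Trp: 1 codon.
Gln: 2 codons.
His: 2 codons.
Leu: 6 codons.
2 × 1 × 6 × 1 × 1 × 2 × 2 × 6 = 288.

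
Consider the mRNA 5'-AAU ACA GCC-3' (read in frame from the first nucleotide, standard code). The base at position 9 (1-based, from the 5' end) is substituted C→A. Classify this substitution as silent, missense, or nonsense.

silent

Position 9 falls in codon 3: GCC → Ala.
After the substitution the codon is GCA → Ala.
Both encode Ala, so the change is synonymous.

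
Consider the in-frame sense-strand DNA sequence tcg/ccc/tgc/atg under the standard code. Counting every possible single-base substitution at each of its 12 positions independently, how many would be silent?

Codon 1 (TCG, Ser): 3 synonymous substitutions.
Codon 2 (CCC, Pro): 3 synonymous substitutions.
Codon 3 (TGC, Cys): 1 synonymous substitution.
Codon 4 (ATG, Met): 0 synonymous substitutions.
Total: 3 + 3 + 1 + 0 = 7.

7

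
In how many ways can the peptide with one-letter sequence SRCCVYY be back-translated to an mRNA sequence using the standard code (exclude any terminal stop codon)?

2304

Ser: 6 codons.
Arg: 6 codons.
Cys: 2 codons.
Cys: 2 codons.
Val: 4 codons.
Tyr: 2 codons.
Tyr: 2 codons.
6 × 6 × 2 × 2 × 4 × 2 × 2 = 2304.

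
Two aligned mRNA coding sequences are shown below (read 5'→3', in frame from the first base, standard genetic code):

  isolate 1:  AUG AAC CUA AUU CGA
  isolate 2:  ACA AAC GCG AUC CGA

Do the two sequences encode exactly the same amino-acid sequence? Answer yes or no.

Codon 1: AUG Met / ACA Thr — nonsynonymous.
Codon 2: AAC Asn / AAC Asn — identical.
Codon 3: CUA Leu / GCG Ala — nonsynonymous.
Codon 4: AUU Ile / AUC Ile — synonymous.
Codon 5: CGA Arg / CGA Arg — identical.
Nonsynonymous differences: 2 → different protein.

no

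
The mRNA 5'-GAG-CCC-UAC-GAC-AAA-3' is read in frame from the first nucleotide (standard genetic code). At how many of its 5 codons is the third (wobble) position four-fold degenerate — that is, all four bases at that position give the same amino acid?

Codon 1 GAG (Glu): third position 2-fold.
Codon 2 CCC (Pro): third position 4-fold.
Codon 3 UAC (Tyr): third position 2-fold.
Codon 4 GAC (Asp): third position 2-fold.
Codon 5 AAA (Lys): third position 2-fold.
Four-fold degenerate third positions: 1.

1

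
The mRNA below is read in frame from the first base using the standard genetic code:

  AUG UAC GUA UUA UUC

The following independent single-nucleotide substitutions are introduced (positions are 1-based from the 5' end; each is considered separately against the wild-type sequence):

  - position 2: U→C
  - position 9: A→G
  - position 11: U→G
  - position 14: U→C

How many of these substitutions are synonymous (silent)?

1

Codon 1: AUG (Met) → ACG (Thr) — missense.
Codon 3: GUA (Val) → GUG (Val) — synonymous.
Codon 4: UUA (Leu) → UGA (Stop) — nonsense.
Codon 5: UUC (Phe) → UCC (Ser) — missense.
Synonymous: 1 of 4.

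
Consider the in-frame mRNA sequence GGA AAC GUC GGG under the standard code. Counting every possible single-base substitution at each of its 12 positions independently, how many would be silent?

Codon 1 (GGA, Gly): 3 synonymous substitutions.
Codon 2 (AAC, Asn): 1 synonymous substitution.
Codon 3 (GUC, Val): 3 synonymous substitutions.
Codon 4 (GGG, Gly): 3 synonymous substitutions.
Total: 3 + 1 + 3 + 3 = 10.

10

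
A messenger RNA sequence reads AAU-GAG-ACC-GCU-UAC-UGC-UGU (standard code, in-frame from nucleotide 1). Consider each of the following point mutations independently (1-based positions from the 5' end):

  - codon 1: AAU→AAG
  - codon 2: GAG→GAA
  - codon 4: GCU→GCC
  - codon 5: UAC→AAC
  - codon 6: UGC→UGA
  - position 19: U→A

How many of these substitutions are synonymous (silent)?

2

Codon 1: AAU (Asn) → AAG (Lys) — missense.
Codon 2: GAG (Glu) → GAA (Glu) — synonymous.
Codon 4: GCU (Ala) → GCC (Ala) — synonymous.
Codon 5: UAC (Tyr) → AAC (Asn) — missense.
Codon 6: UGC (Cys) → UGA (Stop) — nonsense.
Codon 7: UGU (Cys) → AGU (Ser) — missense.
Synonymous: 2 of 6.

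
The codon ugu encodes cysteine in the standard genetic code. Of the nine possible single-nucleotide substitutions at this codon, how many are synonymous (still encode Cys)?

Position 1: none → 0 synonymous.
Position 2: none → 0 synonymous.
Position 3: UGC → 1 synonymous.
Total: 0 + 0 + 1 = 1.

1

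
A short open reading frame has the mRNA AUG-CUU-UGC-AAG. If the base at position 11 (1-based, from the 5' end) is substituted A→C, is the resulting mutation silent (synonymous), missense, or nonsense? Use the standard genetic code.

missense

Position 11 falls in codon 4: AAG → Lys.
After the substitution the codon is ACG → Thr.
Lys ≠ Thr, so this is a missense mutation.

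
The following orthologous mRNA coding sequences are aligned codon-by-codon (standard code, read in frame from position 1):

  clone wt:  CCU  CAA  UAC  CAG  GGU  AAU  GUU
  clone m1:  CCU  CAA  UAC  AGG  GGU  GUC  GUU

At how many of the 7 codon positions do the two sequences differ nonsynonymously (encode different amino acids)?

Codon 1: CCU Pro / CCU Pro — identical.
Codon 2: CAA Gln / CAA Gln — identical.
Codon 3: UAC Tyr / UAC Tyr — identical.
Codon 4: CAG Gln / AGG Arg — nonsynonymous.
Codon 5: GGU Gly / GGU Gly — identical.
Codon 6: AAU Asn / GUC Val — nonsynonymous.
Codon 7: GUU Val / GUU Val — identical.
Nonsynonymous differences: 2.

2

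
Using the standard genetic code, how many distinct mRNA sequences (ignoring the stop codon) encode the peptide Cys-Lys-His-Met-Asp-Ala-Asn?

128

Cys: 2 codons.
Lys: 2 codons.
His: 2 codons.
Met: 1 codon.
Asp: 2 codons.
Ala: 4 codons.
Asn: 2 codons.
2 × 2 × 2 × 1 × 2 × 4 × 2 = 128.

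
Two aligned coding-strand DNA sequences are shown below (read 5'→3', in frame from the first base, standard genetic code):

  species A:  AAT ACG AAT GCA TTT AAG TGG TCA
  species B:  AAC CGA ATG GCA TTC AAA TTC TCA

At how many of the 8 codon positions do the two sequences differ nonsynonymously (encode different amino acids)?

Codon 1: AAT Asn / AAC Asn — synonymous.
Codon 2: ACG Thr / CGA Arg — nonsynonymous.
Codon 3: AAT Asn / ATG Met — nonsynonymous.
Codon 4: GCA Ala / GCA Ala — identical.
Codon 5: TTT Phe / TTC Phe — synonymous.
Codon 6: AAG Lys / AAA Lys — synonymous.
Codon 7: TGG Trp / TTC Phe — nonsynonymous.
Codon 8: TCA Ser / TCA Ser — identical.
Nonsynonymous differences: 3.

3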